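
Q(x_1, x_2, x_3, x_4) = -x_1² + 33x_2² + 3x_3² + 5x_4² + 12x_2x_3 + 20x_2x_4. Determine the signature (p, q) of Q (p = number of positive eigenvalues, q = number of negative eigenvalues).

(3, 1)

The symmetric matrix is A = [[-1, 0, 0, 0], [0, 33, 6, 10], [0, 6, 3, 0], [0, 10, 0, 5]].
An LDLᵀ factorisation of A has diagonal entries -1, 33, 21/11, 5/21.
Counting signs: 3 positive, 1 negative.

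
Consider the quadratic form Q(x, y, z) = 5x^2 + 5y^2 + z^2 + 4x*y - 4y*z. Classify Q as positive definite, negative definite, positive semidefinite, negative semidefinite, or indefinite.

positive definite

The symmetric matrix of Q is A = [[5, 2, 0], [2, 5, -2], [0, -2, 1]].
Leading principal minors: Δ_1 = 5, Δ_2 = 21, Δ_3 = 1.
All leading principal minors are positive, so by Sylvester's criterion Q is positive definite.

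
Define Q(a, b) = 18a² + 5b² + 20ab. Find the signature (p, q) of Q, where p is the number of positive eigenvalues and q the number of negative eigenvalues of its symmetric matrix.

(1, 1)

Write A = [[18, 10], [10, 5]].
Applying the same elementary operations to the rows and columns of A produces a congruent diagonal matrix with entries 18, -5/9.
So there are 1 positive, 1 negative pivots.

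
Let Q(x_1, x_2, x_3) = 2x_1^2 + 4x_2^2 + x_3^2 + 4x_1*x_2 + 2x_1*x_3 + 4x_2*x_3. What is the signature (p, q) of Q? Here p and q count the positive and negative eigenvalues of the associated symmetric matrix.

(2, 0)

The symmetric matrix is A = [[2, 2, 1], [2, 4, 2], [1, 2, 1]].
Symmetric row and column elimination reduces A to a congruent diagonal form with pivots 2, 2, 0.
That gives 2 positive, 1 zero pivots.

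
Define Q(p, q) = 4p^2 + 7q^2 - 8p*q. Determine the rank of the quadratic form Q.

2

Write A = [[4, -4], [-4, 7]].
An LDLᵀ factorisation of A has diagonal entries 4, 3.
Counting signs: 2 positive.
The rank is the number of nonzero pivots: 2.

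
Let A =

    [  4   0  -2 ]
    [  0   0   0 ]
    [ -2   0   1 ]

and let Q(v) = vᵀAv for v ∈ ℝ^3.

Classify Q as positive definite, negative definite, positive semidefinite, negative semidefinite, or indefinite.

Row-reducing A symmetrically gives the diagonal entries 4, 0, 0.
So there are 1 positive, 2 zero pivots.
Hence Q is positive semidefinite.

positive semidefinite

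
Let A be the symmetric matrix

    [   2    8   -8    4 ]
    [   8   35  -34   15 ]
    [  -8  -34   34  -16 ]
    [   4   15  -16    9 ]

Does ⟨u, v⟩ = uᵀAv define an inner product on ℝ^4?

Applying the same elementary operations to the rows and columns of A produces a congruent diagonal matrix with entries 2, 3, 2/3, 0.
So there are 3 positive, 1 zero pivots.
Hence Q is positive semidefinite.
⟨·,·⟩ is an inner product exactly when A is positive definite.

no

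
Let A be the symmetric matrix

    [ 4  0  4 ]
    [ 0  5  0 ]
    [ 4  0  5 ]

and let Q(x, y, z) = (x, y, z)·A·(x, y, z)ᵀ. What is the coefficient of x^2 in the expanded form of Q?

4

The coefficient of x^2 is the diagonal entry A[1,1] = 4.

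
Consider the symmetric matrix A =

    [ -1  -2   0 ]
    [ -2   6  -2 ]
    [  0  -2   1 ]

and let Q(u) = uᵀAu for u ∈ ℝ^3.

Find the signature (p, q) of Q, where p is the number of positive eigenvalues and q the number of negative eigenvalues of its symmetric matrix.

Congruent diagonalization of A (simultaneous row and column reduction) yields pivots -1, 10, 3/5.
Counting signs: 2 positive, 1 negative.

(2, 1)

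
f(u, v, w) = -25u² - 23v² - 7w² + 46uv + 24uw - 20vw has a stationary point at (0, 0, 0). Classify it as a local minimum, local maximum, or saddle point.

local maximum

The Hessian at the origin is H = [[-50, 46, 24], [46, -46, -20], [24, -20, -14]].
Applying the same elementary operations to the rows and columns of H produces a congruent diagonal matrix with entries -50, -92/25, -30/23.
So there are 3 negative pivots.
H is negative definite, so the origin is a strict local maximum.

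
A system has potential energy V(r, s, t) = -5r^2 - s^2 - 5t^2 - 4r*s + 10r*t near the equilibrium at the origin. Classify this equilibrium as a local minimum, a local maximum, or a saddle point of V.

saddle point

The Hessian at the origin is H = [[-10, -4, 10], [-4, -2, 0], [10, 0, -10]].
An LDLᵀ factorisation of H has diagonal entries -10, -2/5, 40.
So there are 1 positive, 2 negative pivots.
H is indefinite, so the origin is a saddle point.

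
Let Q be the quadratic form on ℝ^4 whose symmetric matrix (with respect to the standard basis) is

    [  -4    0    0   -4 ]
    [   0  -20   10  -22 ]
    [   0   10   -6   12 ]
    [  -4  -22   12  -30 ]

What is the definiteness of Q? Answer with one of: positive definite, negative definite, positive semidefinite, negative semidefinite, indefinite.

negative definite

Row-reducing A symmetrically gives the diagonal entries -4, -20, -1, -4/5.
Counting signs: 4 negative.
Hence Q is negative definite.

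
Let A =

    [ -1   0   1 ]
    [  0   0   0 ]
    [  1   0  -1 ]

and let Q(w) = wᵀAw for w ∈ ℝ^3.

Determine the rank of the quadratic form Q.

1

Applying the same elementary operations to the rows and columns of A produces a congruent diagonal matrix with entries -1, 0, 0.
Counting signs: 1 negative, 2 zero.
The rank is the number of nonzero pivots: 1.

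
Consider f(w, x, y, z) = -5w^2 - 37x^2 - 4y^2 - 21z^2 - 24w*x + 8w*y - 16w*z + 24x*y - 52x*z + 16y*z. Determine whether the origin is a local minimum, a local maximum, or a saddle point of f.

The Hessian at the origin is H = [[-10, -24, 8, -16], [-24, -74, 24, -52], [8, 24, -8, 16], [-16, -52, 16, -42]].
Congruent diagonalization of H (simultaneous row and column reduction) yields pivots -10, -82/5, -8/41, -2.
So there are 4 negative pivots.
H is negative definite, so the origin is a strict local maximum.

local maximum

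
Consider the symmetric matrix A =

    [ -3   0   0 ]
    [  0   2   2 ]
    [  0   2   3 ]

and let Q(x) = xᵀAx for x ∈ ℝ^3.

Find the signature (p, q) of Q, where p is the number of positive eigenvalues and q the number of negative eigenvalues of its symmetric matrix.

(2, 1)

Applying the same elementary operations to the rows and columns of A produces a congruent diagonal matrix with entries -3, 2, 1.
So there are 2 positive, 1 negative pivots.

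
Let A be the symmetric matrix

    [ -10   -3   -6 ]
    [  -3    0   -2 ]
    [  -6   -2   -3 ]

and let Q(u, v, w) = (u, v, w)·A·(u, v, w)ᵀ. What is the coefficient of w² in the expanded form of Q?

The coefficient of w² is the diagonal entry A[3,3] = -3.

-3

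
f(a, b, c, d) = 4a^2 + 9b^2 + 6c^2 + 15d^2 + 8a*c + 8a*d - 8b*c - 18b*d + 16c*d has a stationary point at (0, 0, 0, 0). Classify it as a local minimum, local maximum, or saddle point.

The Hessian at the origin is H = [[8, 0, 8, 8], [0, 18, -8, -18], [8, -8, 12, 16], [8, -18, 16, 30]].
Symmetric row and column elimination reduces H to a congruent diagonal form with pivots 8, 18, 4/9, 4.
So there are 4 positive pivots.
H is positive definite, so the origin is a strict local minimum.

local minimum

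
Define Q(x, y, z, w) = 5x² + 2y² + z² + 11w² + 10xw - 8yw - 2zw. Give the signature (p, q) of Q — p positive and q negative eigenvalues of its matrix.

The symmetric matrix is A = [[5, 0, 0, 5], [0, 2, 0, -4], [0, 0, 1, -1], [5, -4, -1, 11]].
Congruent diagonalization of A (simultaneous row and column reduction) yields pivots 5, 2, 1, -3.
So there are 3 positive, 1 negative pivots.

(3, 1)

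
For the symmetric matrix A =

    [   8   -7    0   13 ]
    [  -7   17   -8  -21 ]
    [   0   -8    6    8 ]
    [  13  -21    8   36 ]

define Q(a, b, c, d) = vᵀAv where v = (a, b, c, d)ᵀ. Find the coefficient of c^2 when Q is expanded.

6

The coefficient of c^2 is the diagonal entry A[3,3] = 6.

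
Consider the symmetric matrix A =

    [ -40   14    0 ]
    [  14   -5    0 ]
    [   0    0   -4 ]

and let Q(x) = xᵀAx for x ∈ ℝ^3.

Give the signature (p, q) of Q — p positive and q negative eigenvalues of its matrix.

Row-reducing A symmetrically gives the diagonal entries -40, -1/10, -4.
Counting signs: 3 negative.

(0, 3)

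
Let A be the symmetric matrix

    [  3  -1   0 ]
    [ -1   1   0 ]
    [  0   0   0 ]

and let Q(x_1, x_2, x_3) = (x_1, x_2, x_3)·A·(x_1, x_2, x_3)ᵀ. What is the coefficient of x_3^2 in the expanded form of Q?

The coefficient of x_3^2 is the diagonal entry A[3,3] = 0.

0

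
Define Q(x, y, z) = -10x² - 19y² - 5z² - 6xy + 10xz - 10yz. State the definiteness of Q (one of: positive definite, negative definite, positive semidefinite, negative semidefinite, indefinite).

negative definite

The symmetric matrix of Q is A = [[-10, -3, 5], [-3, -19, -5], [5, -5, -5]].
Leading principal minors: Δ_1 = -10, Δ_2 = 181, Δ_3 = -30.
The signs alternate starting with Δ_1 < 0, so by Sylvester's criterion Q is negative definite.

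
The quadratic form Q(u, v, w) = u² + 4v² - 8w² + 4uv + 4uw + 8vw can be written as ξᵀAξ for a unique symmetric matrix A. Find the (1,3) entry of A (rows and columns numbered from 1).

The coefficient of u·w in Q is 4. For a symmetric A this equals A[1,3] + A[3,1] = 2·A[1,3].
So A[1,3] = 4/2 = 2.

2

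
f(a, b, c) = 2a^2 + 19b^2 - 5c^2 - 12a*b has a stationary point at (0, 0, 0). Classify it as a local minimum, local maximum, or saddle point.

saddle point

The Hessian at the origin is H = [[4, -12, 0], [-12, 38, 0], [0, 0, -10]].
Symmetric row and column elimination reduces H to a congruent diagonal form with pivots 4, 2, -10.
Counting signs: 2 positive, 1 negative.
H is indefinite, so the origin is a saddle point.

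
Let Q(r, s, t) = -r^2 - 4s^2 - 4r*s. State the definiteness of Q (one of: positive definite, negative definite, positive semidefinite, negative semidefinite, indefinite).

negative semidefinite

The associated matrix is A = [[-1, -2, 0], [-2, -4, 0], [0, 0, 0]].
Symmetric row and column elimination reduces A to a congruent diagonal form with pivots -1, 0, 0.
Counting signs: 1 negative, 2 zero.
Hence Q is negative semidefinite.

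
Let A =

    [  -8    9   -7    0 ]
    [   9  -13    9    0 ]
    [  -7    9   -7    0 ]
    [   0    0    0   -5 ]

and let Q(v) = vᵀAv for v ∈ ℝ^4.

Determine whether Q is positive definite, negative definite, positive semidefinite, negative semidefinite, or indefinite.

negative definite

Applying the same elementary operations to the rows and columns of A produces a congruent diagonal matrix with entries -8, -23/8, -10/23, -5.
So there are 4 negative pivots.
Hence Q is negative definite.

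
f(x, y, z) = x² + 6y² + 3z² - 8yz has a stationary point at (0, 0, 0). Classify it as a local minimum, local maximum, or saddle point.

local minimum

The Hessian at the origin is H = [[2, 0, 0], [0, 12, -8], [0, -8, 6]].
Row-reducing H symmetrically gives the diagonal entries 2, 12, 2/3.
So there are 3 positive pivots.
H is positive definite, so the origin is a strict local minimum.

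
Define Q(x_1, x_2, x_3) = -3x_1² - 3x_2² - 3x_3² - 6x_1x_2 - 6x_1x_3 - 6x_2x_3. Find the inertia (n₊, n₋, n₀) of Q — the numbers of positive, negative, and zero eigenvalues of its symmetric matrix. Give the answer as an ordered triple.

(0, 1, 2)

The symmetric matrix is A = [[-3, -3, -3], [-3, -3, -3], [-3, -3, -3]].
Congruent diagonalization of A (simultaneous row and column reduction) yields pivots -3, 0, 0.
That gives 1 negative, 2 zero pivots.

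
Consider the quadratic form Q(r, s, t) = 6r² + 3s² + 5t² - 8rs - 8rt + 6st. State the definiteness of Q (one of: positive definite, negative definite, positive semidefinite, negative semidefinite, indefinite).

positive definite

The associated matrix is A = [[6, -4, -4], [-4, 3, 3], [-4, 3, 5]].
Row-reducing A symmetrically gives the diagonal entries 6, 1/3, 2.
So there are 3 positive pivots.
Hence Q is positive definite.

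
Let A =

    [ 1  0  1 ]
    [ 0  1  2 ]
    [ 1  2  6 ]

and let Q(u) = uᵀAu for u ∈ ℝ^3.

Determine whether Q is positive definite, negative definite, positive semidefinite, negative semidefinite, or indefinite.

positive definite

An LDLᵀ factorisation of A has diagonal entries 1, 1, 1.
Counting signs: 3 positive.
Hence Q is positive definite.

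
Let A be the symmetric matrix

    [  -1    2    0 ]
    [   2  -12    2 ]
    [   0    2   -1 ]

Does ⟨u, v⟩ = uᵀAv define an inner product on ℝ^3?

Leading principal minors: Δ_1 = -1, Δ_2 = 8, Δ_3 = -4.
The signs alternate starting with Δ_1 < 0, so by Sylvester's criterion Q is negative definite.
⟨·,·⟩ is an inner product exactly when A is positive definite.

no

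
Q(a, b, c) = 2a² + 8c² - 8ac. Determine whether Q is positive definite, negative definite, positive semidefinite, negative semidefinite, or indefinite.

positive semidefinite

The symmetric matrix is A = [[2, 0, -4], [0, 0, 0], [-4, 0, 8]].
Symmetric row and column elimination reduces A to a congruent diagonal form with pivots 2, 0, 0.
That gives 1 positive, 2 zero pivots.
Hence Q is positive semidefinite.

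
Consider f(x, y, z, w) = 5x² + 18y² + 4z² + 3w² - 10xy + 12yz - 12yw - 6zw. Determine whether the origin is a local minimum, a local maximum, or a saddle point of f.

local minimum

The Hessian at the origin is H = [[10, -10, 0, 0], [-10, 36, 12, -12], [0, 12, 8, -6], [0, -12, -6, 6]].
Row-reducing H symmetrically gives the diagonal entries 10, 26, 32/13, 3/8.
So there are 4 positive pivots.
H is positive definite, so the origin is a strict local minimum.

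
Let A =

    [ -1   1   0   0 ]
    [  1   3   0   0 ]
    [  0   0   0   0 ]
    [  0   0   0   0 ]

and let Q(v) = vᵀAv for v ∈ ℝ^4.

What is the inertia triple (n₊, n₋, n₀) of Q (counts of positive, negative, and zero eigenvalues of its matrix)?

(1, 1, 2)

Congruent diagonalization of A (simultaneous row and column reduction) yields pivots -1, 4, 0, 0.
Counting signs: 1 positive, 1 negative, 2 zero.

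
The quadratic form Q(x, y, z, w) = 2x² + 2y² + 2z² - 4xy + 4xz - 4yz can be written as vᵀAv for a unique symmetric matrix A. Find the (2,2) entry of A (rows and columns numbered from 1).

The coefficient of y² in Q is 2, and that is exactly A[2,2].

2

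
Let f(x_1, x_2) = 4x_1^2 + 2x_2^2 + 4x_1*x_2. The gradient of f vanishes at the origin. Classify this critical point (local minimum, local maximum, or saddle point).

The Hessian at the origin is H = [[8, 4], [4, 4]].
det H = 8·4 − (4)² = 16 > 0 and H[1,1] = 8 > 0, so H is positive definite.
Therefore the origin is a local minimum.

local minimum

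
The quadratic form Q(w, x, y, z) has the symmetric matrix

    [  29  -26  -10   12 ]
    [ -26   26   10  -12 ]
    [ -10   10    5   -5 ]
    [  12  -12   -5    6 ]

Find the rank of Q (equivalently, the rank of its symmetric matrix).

4

Applying the same elementary operations to the rows and columns of A produces a congruent diagonal matrix with entries 29, 78/29, 15/13, 1/3.
Counting signs: 4 positive.
The rank is the number of nonzero pivots: 4.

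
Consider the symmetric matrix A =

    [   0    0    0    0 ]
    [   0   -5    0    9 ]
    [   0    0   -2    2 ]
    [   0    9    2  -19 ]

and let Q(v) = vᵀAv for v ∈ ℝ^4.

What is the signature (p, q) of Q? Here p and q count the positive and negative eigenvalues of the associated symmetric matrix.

(0, 3)

Applying the same elementary operations to the rows and columns of A produces a congruent diagonal matrix with entries 0, -5, -2, -4/5.
So there are 3 negative, 1 zero pivots.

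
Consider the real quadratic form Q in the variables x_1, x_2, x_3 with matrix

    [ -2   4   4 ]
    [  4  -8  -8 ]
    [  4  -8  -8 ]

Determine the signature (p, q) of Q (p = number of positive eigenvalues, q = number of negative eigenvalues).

(0, 1)

Applying the same elementary operations to the rows and columns of A produces a congruent diagonal matrix with entries -2, 0, 0.
Counting signs: 1 negative, 2 zero.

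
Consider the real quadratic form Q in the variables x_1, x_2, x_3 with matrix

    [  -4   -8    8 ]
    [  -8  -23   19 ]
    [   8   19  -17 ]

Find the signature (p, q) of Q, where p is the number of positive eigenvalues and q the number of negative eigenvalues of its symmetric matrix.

(1, 2)

Congruent diagonalization of A (simultaneous row and column reduction) yields pivots -4, -7, 2/7.
That gives 1 positive, 2 negative pivots.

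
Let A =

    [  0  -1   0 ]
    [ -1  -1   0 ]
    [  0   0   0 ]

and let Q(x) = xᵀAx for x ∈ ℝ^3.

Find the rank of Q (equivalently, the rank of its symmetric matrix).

Row reduction of A gives 2 nonzero rows, so rank A = 2.

2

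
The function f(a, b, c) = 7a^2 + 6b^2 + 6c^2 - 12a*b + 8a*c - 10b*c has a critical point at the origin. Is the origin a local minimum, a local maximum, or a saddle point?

local minimum

The Hessian at the origin is H = [[14, -12, 8], [-12, 12, -10], [8, -10, 12]].
Row-reducing H symmetrically gives the diagonal entries 14, 12/7, 5/3.
Counting signs: 3 positive.
H is positive definite, so the origin is a strict local minimum.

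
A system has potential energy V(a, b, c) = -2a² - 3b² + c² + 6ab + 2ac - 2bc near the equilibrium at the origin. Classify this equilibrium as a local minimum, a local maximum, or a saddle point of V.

The Hessian at the origin is H = [[-4, 6, 2], [6, -6, -2], [2, -2, 2]].
Row-reducing H symmetrically gives the diagonal entries -4, 3, 8/3.
That gives 2 positive, 1 negative pivots.
H is indefinite, so the origin is a saddle point.

saddle point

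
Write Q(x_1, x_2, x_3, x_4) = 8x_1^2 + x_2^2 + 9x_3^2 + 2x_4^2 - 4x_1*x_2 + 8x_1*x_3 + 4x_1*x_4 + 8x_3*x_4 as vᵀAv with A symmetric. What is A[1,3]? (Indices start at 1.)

The coefficient of x_1·x_3 in Q is 8. For a symmetric A this equals A[1,3] + A[3,1] = 2·A[1,3].
So A[1,3] = 8/2 = 4.

4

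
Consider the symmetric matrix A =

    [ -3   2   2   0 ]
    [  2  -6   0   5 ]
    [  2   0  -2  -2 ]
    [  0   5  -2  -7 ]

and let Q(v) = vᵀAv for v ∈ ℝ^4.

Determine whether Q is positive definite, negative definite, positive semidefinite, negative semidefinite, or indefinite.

negative definite

Row-reducing A symmetrically gives the diagonal entries -3, -14/3, -2/7, -1/2.
So there are 4 negative pivots.
Hence Q is negative definite.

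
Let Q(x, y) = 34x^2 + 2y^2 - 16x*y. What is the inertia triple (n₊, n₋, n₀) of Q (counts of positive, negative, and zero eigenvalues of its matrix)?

Write A = [[34, -8], [-8, 2]].
An LDLᵀ factorisation of A has diagonal entries 34, 2/17.
That gives 2 positive pivots.

(2, 0, 0)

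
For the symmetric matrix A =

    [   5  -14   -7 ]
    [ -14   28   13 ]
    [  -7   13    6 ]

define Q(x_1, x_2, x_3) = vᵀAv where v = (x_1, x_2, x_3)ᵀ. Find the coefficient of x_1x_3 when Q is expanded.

The coefficient of x_1x_3 is A[1,3] + A[3,1] = 2·(-7) = -14.

-14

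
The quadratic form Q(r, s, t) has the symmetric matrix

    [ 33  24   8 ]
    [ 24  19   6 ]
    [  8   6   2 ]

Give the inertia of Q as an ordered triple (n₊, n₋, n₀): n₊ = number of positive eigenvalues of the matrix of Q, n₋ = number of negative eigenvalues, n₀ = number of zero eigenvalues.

An LDLᵀ factorisation of A has diagonal entries 33, 17/11, 2/51.
So there are 3 positive pivots.

(3, 0, 0)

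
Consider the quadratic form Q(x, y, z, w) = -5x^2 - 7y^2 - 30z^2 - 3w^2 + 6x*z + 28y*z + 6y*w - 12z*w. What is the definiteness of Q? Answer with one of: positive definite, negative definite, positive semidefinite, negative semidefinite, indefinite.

The symmetric matrix of Q is A = [[-5, 0, 3, 0], [0, -7, 14, 3], [3, 14, -30, -6], [0, 3, -6, -3]].
Leading principal minors: Δ_1 = -5, Δ_2 = 35, Δ_3 = -7, Δ_4 = 12.
The signs alternate starting with Δ_1 < 0, so by Sylvester's criterion Q is negative definite.

negative definite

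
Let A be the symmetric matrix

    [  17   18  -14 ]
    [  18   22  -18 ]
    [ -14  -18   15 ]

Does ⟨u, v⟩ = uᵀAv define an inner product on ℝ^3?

Leading principal minors: Δ_1 = 17, Δ_2 = 50, Δ_3 = 2.
All leading principal minors are positive, so by Sylvester's criterion Q is positive definite.
⟨·,·⟩ is an inner product exactly when A is positive definite.

yes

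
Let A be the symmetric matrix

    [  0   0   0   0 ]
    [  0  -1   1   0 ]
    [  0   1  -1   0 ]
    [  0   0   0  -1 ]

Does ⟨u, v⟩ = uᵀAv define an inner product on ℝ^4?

no

Row-reducing A symmetrically gives the diagonal entries 0, -1, 0, -1.
That gives 2 negative, 2 zero pivots.
Hence Q is negative semidefinite.
⟨·,·⟩ is an inner product exactly when A is positive definite.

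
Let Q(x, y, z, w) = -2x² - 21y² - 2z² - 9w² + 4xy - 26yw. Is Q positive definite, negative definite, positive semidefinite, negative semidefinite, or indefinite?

The symmetric matrix of Q is A = [[-2, 2, 0, 0], [2, -21, 0, -13], [0, 0, -2, 0], [0, -13, 0, -9]].
Leading principal minors: Δ_1 = -2, Δ_2 = 38, Δ_3 = -76, Δ_4 = 8.
The signs alternate starting with Δ_1 < 0, so by Sylvester's criterion Q is negative definite.

negative definite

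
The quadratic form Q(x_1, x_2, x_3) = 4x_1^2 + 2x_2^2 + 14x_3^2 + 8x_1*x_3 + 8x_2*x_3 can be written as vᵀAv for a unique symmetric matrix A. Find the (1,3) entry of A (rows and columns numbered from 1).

The coefficient of x_1·x_3 in Q is 8. For a symmetric A this equals A[1,3] + A[3,1] = 2·A[1,3].
So A[1,3] = 8/2 = 4.

4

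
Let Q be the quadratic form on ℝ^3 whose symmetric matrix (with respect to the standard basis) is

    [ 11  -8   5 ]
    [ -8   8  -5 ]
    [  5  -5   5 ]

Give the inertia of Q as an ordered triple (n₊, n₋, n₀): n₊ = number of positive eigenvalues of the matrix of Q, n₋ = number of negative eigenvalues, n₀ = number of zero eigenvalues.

(3, 0, 0)

Row-reducing A symmetrically gives the diagonal entries 11, 24/11, 15/8.
Counting signs: 3 positive.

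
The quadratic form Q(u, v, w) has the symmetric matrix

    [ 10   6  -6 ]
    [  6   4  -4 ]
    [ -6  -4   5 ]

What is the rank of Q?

Symmetric row and column elimination reduces A to a congruent diagonal form with pivots 10, 2/5, 1.
That gives 3 positive pivots.
The rank is the number of nonzero pivots: 3.

3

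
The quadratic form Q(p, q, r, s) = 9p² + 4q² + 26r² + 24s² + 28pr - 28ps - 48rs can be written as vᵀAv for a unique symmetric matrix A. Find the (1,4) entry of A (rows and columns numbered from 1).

-14

The coefficient of p·s in Q is -28. For a symmetric A this equals A[1,4] + A[4,1] = 2·A[1,4].
So A[1,4] = -28/2 = -14.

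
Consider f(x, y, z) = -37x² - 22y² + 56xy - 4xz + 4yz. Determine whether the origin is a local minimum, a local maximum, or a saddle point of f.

The Hessian at the origin is H = [[-74, 56, -4], [56, -44, 4], [-4, 4, 0]].
An LDLᵀ factorisation of H has diagonal entries -74, -60/37, 4/5.
Counting signs: 1 positive, 2 negative.
H is indefinite, so the origin is a saddle point.

saddle point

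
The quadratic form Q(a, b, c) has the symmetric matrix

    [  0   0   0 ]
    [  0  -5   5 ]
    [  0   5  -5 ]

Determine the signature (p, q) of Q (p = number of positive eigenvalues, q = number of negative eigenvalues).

Symmetric row and column elimination reduces A to a congruent diagonal form with pivots 0, -5, 0.
Counting signs: 1 negative, 2 zero.

(0, 1)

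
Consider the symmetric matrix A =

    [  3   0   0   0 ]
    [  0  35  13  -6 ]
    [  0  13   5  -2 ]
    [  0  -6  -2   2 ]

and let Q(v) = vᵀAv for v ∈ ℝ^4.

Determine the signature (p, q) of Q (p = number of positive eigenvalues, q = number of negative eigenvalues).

(4, 0)

Congruent diagonalization of A (simultaneous row and column reduction) yields pivots 3, 35, 6/35, 2/3.
That gives 4 positive pivots.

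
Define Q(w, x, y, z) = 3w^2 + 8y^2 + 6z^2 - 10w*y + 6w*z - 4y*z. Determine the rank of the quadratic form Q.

3

Write A = [[3, 0, -5, 3], [0, 0, 0, 0], [-5, 0, 8, -2], [3, 0, -2, 6]].
Symmetric row and column elimination reduces A to a congruent diagonal form with pivots 3, 0, -1/3, 30.
Counting signs: 2 positive, 1 negative, 1 zero.
The rank is the number of nonzero pivots: 3.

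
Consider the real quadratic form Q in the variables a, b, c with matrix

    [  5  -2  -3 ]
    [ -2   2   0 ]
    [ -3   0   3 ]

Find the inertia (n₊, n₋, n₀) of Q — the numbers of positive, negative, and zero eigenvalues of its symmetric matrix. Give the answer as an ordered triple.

Applying the same elementary operations to the rows and columns of A produces a congruent diagonal matrix with entries 5, 6/5, 0.
So there are 2 positive, 1 zero pivots.

(2, 0, 1)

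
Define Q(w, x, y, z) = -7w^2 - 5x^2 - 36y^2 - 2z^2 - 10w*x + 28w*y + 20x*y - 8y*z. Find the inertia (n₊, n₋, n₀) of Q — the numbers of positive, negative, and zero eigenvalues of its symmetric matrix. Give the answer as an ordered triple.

(0, 3, 1)

Write A = [[-7, -5, 14, 0], [-5, -5, 10, 0], [14, 10, -36, -4], [0, 0, -4, -2]].
Congruent diagonalization of A (simultaneous row and column reduction) yields pivots -7, -10/7, -8, 0.
Counting signs: 3 negative, 1 zero.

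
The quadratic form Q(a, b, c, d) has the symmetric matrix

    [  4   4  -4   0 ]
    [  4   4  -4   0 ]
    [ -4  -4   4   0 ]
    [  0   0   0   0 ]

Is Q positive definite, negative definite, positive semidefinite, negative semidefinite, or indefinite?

positive semidefinite

Congruent diagonalization of A (simultaneous row and column reduction) yields pivots 4, 0, 0, 0.
That gives 1 positive, 3 zero pivots.
Hence Q is positive semidefinite.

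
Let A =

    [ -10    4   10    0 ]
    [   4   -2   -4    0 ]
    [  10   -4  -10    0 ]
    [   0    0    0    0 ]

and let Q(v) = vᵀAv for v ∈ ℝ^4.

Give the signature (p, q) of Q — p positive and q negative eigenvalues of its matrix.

Applying the same elementary operations to the rows and columns of A produces a congruent diagonal matrix with entries -10, -2/5, 0, 0.
So there are 2 negative, 2 zero pivots.

(0, 2)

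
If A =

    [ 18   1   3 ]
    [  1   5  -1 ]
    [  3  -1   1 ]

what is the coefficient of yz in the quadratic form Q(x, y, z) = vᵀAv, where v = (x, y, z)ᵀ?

-2

The coefficient of yz is A[2,3] + A[3,2] = 2·(-1) = -2.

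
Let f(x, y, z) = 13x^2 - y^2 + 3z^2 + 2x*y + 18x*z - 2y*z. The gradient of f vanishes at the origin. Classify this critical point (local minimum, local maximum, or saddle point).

saddle point

The Hessian at the origin is H = [[26, 2, 18], [2, -2, -2], [18, -2, 6]].
An LDLᵀ factorisation of H has diagonal entries 26, -28/13, -8/7.
Counting signs: 1 positive, 2 negative.
H is indefinite, so the origin is a saddle point.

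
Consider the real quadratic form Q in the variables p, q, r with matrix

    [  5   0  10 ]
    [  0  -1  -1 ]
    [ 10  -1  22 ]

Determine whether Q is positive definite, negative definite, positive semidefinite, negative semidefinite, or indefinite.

indefinite

An LDLᵀ factorisation of A has diagonal entries 5, -1, 3.
Counting signs: 2 positive, 1 negative.
Hence Q is indefinite.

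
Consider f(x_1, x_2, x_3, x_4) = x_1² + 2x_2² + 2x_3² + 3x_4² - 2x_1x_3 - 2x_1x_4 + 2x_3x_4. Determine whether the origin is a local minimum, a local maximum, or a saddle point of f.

The Hessian at the origin is H = [[2, 0, -2, -2], [0, 4, 0, 0], [-2, 0, 4, 2], [-2, 0, 2, 6]].
Row-reducing H symmetrically gives the diagonal entries 2, 4, 2, 4.
Counting signs: 4 positive.
H is positive definite, so the origin is a strict local minimum.

local minimum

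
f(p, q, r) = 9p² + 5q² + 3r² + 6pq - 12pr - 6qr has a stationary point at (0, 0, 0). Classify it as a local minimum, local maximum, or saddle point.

The Hessian at the origin is H = [[18, 6, -12], [6, 10, -6], [-12, -6, 6]].
Congruent diagonalization of H (simultaneous row and column reduction) yields pivots 18, 8, -5/2.
So there are 2 positive, 1 negative pivots.
H is indefinite, so the origin is a saddle point.

saddle point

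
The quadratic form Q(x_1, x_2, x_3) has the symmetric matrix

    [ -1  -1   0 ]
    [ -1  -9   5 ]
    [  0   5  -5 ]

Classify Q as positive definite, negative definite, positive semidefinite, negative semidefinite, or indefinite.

negative definite

Congruent diagonalization of A (simultaneous row and column reduction) yields pivots -1, -8, -15/8.
That gives 3 negative pivots.
Hence Q is negative definite.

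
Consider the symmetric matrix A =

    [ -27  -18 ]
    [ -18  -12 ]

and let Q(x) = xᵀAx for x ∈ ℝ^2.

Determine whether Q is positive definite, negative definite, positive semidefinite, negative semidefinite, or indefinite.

negative semidefinite

Applying the same elementary operations to the rows and columns of A produces a congruent diagonal matrix with entries -27, 0.
Counting signs: 1 negative, 1 zero.
Hence Q is negative semidefinite.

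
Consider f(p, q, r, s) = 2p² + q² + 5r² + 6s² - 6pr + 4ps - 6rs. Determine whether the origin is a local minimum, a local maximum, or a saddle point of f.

local minimum

The Hessian at the origin is H = [[4, 0, -6, 4], [0, 2, 0, 0], [-6, 0, 10, -6], [4, 0, -6, 12]].
Row-reducing H symmetrically gives the diagonal entries 4, 2, 1, 8.
That gives 4 positive pivots.
H is positive definite, so the origin is a strict local minimum.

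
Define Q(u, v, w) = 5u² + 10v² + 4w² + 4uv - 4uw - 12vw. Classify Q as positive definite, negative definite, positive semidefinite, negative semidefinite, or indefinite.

positive definite

The symmetric matrix is A = [[5, 2, -2], [2, 10, -6], [-2, -6, 4]].
Congruent diagonalization of A (simultaneous row and column reduction) yields pivots 5, 46/5, 6/23.
That gives 3 positive pivots.
Hence Q is positive definite.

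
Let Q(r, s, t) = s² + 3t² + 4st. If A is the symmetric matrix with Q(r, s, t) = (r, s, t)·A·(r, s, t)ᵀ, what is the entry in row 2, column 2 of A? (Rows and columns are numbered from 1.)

The coefficient of s² in Q is 1, and that is exactly A[2,2].

1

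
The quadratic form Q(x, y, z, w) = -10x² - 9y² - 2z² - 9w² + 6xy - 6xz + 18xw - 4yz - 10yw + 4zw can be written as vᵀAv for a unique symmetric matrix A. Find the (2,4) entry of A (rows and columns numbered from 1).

The coefficient of y·w in Q is -10. For a symmetric A this equals A[2,4] + A[4,2] = 2·A[2,4].
So A[2,4] = -10/2 = -5.

-5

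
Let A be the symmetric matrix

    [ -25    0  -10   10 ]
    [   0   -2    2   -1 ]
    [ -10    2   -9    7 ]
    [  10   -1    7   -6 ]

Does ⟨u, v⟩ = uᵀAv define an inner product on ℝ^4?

no

An LDLᵀ factorisation of A has diagonal entries -25, -2, -3, -1/6.
Counting signs: 4 negative.
Hence Q is negative definite.
⟨·,·⟩ is an inner product exactly when A is positive definite.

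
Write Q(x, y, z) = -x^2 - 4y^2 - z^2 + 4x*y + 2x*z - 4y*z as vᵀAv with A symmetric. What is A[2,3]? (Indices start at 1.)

-2

The coefficient of y·z in Q is -4. For a symmetric A this equals A[2,3] + A[3,2] = 2·A[2,3].
So A[2,3] = -4/2 = -2.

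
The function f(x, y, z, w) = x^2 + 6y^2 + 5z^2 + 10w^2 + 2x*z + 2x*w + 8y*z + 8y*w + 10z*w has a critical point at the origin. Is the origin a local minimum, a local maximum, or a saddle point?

The Hessian at the origin is H = [[2, 0, 2, 2], [0, 12, 8, 8], [2, 8, 10, 10], [2, 8, 10, 20]].
Congruent diagonalization of H (simultaneous row and column reduction) yields pivots 2, 12, 8/3, 10.
Counting signs: 4 positive.
H is positive definite, so the origin is a strict local minimum.

local minimum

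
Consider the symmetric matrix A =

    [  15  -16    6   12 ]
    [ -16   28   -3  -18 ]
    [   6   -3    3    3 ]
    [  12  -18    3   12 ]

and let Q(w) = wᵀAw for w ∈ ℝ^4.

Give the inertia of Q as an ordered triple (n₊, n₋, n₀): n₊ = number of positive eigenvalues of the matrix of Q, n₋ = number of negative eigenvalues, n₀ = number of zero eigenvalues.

(2, 1, 1)

Row-reducing A symmetrically gives the diagonal entries 15, 164/15, -75/164, 0.
Counting signs: 2 positive, 1 negative, 1 zero.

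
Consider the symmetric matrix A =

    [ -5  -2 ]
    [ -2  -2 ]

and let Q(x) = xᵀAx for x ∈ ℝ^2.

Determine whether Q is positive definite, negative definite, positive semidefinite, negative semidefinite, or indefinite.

For the 2×2 matrix [[-5, -2], [-2, -2]]: det = -5·-2 − (-2)² = 6, trace = -7.
det > 0 so both eigenvalues share the sign of the trace; trace = -7 < 0 ⇒ both negative.

negative definite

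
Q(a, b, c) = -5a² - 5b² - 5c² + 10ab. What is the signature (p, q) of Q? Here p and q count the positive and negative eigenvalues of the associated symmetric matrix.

The associated matrix is A = [[-5, 5, 0], [5, -5, 0], [0, 0, -5]].
Row-reducing A symmetrically gives the diagonal entries -5, 0, -5.
Counting signs: 2 negative, 1 zero.

(0, 2)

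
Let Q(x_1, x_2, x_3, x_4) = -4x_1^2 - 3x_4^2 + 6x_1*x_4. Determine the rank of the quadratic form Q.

2

Write A = [[-4, 0, 0, 3], [0, 0, 0, 0], [0, 0, 0, 0], [3, 0, 0, -3]].
Congruent diagonalization of A (simultaneous row and column reduction) yields pivots -4, 0, 0, -3/4.
That gives 2 negative, 2 zero pivots.
The rank is the number of nonzero pivots: 2.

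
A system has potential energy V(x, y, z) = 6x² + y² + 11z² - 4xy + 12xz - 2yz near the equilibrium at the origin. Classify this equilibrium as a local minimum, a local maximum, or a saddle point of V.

The Hessian at the origin is H = [[12, -4, 12], [-4, 2, -2], [12, -2, 22]].
Row-reducing H symmetrically gives the diagonal entries 12, 2/3, 4.
Counting signs: 3 positive.
H is positive definite, so the origin is a strict local minimum.

local minimum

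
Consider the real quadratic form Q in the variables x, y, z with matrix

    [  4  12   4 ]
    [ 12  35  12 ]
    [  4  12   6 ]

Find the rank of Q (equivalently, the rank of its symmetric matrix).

Symmetric row and column elimination reduces A to a congruent diagonal form with pivots 4, -1, 2.
Counting signs: 2 positive, 1 negative.
The rank is the number of nonzero pivots: 3.

3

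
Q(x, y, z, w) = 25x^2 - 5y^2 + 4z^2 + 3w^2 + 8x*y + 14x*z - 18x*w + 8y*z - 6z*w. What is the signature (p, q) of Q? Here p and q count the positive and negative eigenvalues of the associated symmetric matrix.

Write A = [[25, 4, 7, -9], [4, -5, 4, 0], [7, 4, 4, -3], [-9, 0, -3, 3]].
Congruent diagonalization of A (simultaneous row and column reduction) yields pivots 25, -141/25, 165/47, 6/55.
So there are 3 positive, 1 negative pivots.

(3, 1)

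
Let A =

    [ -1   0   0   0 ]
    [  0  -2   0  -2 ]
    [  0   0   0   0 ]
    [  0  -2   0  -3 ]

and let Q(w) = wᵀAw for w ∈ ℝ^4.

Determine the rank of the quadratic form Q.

Symmetric row and column elimination reduces A to a congruent diagonal form with pivots -1, -2, 0, -1.
That gives 3 negative, 1 zero pivots.
The rank is the number of nonzero pivots: 3.

3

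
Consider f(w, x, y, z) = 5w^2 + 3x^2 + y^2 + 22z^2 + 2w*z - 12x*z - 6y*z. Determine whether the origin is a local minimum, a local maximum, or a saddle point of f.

The Hessian at the origin is H = [[10, 0, 0, 2], [0, 6, 0, -12], [0, 0, 2, -6], [2, -12, -6, 44]].
Congruent diagonalization of H (simultaneous row and column reduction) yields pivots 10, 6, 2, 8/5.
That gives 4 positive pivots.
H is positive definite, so the origin is a strict local minimum.

local minimum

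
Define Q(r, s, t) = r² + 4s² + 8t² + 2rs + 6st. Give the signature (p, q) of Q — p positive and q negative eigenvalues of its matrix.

(3, 0)

The symmetric matrix is A = [[1, 1, 0], [1, 4, 3], [0, 3, 8]].
Symmetric row and column elimination reduces A to a congruent diagonal form with pivots 1, 3, 5.
Counting signs: 3 positive.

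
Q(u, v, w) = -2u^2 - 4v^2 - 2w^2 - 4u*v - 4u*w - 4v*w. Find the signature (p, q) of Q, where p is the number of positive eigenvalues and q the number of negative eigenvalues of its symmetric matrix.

(0, 2)

The symmetric matrix is A = [[-2, -2, -2], [-2, -4, -2], [-2, -2, -2]].
Applying the same elementary operations to the rows and columns of A produces a congruent diagonal matrix with entries -2, -2, 0.
Counting signs: 2 negative, 1 zero.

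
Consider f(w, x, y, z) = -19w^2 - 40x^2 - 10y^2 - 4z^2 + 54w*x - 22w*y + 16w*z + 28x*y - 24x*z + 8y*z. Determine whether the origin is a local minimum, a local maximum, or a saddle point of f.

The Hessian at the origin is H = [[-38, 54, -22, 16], [54, -80, 28, -24], [-22, 28, -20, 8], [16, -24, 8, -8]].
Row-reducing H symmetrically gives the diagonal entries -38, -62/19, -4, -24/31.
So there are 4 negative pivots.
H is negative definite, so the origin is a strict local maximum.

local maximum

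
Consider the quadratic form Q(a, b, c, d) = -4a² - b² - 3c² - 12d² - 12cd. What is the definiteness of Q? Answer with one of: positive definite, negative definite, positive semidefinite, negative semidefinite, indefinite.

negative semidefinite

The symmetric matrix is A = [[-4, 0, 0, 0], [0, -1, 0, 0], [0, 0, -3, -6], [0, 0, -6, -12]].
Row-reducing A symmetrically gives the diagonal entries -4, -1, -3, 0.
So there are 3 negative, 1 zero pivots.
Hence Q is negative semidefinite.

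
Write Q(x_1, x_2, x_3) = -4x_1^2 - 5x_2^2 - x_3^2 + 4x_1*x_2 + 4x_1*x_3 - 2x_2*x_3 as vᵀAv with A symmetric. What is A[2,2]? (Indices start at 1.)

-5

The coefficient of x_2^2 in Q is -5, and that is exactly A[2,2].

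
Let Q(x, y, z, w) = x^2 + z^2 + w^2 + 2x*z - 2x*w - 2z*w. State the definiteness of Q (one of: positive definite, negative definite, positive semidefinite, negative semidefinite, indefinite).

positive semidefinite

The symmetric matrix is A = [[1, 0, 1, -1], [0, 0, 0, 0], [1, 0, 1, -1], [-1, 0, -1, 1]].
Symmetric row and column elimination reduces A to a congruent diagonal form with pivots 1, 0, 0, 0.
So there are 1 positive, 3 zero pivots.
Hence Q is positive semidefinite.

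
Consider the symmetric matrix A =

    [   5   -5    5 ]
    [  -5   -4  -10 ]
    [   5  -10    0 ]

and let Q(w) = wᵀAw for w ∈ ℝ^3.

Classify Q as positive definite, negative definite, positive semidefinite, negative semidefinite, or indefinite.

indefinite

Applying the same elementary operations to the rows and columns of A produces a congruent diagonal matrix with entries 5, -9, -20/9.
So there are 1 positive, 2 negative pivots.
Hence Q is indefinite.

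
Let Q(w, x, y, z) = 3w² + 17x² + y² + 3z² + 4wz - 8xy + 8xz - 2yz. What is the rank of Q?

The symmetric matrix is A = [[3, 0, 0, 2], [0, 17, -4, 4], [0, -4, 1, -1], [2, 4, -1, 3]].
Applying the same elementary operations to the rows and columns of A produces a congruent diagonal matrix with entries 3, 17, 1/17, 2/3.
That gives 4 positive pivots.
The rank is the number of nonzero pivots: 4.

4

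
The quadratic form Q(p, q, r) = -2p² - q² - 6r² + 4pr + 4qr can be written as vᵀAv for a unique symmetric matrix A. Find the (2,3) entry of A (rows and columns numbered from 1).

The coefficient of q·r in Q is 4. For a symmetric A this equals A[2,3] + A[3,2] = 2·A[2,3].
So A[2,3] = 4/2 = 2.

2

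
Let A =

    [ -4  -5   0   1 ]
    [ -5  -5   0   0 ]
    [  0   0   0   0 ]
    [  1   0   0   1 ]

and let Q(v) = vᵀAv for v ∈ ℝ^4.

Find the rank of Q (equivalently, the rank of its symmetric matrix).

2

Congruent diagonalization of A (simultaneous row and column reduction) yields pivots -4, 5/4, 0, 0.
So there are 1 positive, 1 negative, 2 zero pivots.
The rank is the number of nonzero pivots: 2.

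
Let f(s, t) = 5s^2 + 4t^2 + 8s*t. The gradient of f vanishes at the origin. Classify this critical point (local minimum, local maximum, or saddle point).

local minimum

The Hessian at the origin is H = [[10, 8], [8, 8]].
det H = 10·8 − (8)² = 16 > 0 and H[1,1] = 10 > 0, so H is positive definite.
Therefore the origin is a local minimum.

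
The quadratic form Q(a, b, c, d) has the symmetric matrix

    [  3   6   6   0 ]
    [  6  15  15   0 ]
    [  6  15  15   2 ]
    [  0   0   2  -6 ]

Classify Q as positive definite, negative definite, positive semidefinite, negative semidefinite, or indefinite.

A is congruent to a diagonal matrix with 3 positive, 1 negative and 0 zero entries, so Q is indefinite.

indefinite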